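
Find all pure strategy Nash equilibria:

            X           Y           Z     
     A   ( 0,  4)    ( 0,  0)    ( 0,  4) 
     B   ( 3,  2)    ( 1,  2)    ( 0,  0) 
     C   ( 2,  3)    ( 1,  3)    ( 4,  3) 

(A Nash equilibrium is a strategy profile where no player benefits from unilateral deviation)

Nash equilibrium: (B, X), (B, Y), (C, Y), (C, Z)

Work:
Best responses:
  P1 vs X: payoffs [0, 3, 2] → best response B (payoff 3)
  P1 vs Y: payoffs [0, 1, 1] → best response B/C (payoff 1)
  P1 vs Z: payoffs [0, 0, 4] → best response C (payoff 4)
  P2 vs A: payoffs [4, 0, 4] → best response X/Z (payoff 4)
  P2 vs B: payoffs [2, 2, 0] → best response X/Y (payoff 2)
  P2 vs C: payoffs [3, 3, 3] → best response X/Y/Z (payoff 3)
Mutual best responses: (B,X), (B,Y), (C,Y), (C,Z) → Nash equilibria.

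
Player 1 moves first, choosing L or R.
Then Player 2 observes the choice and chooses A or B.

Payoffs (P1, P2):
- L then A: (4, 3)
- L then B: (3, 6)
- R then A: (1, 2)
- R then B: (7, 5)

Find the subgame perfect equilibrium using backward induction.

P1 plays R, P2 plays B after L and B after R; Payoff (7, 5)

Work:
Backward induction:
After L: P2 chooses B → P1 gets 3
After R: P2 chooses B → P1 gets 7
P1 chooses R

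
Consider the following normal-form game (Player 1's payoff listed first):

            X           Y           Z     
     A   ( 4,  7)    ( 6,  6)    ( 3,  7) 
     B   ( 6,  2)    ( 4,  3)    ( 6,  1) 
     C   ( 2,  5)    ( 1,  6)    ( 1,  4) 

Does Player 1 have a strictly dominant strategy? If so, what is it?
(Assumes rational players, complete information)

No strictly dominant strategy exists for Player 1

Work:
A strategy strictly dominates another if it gives a strictly higher payoff against every opponent action. Compare each pair of P1's strategies column-by-column:
  A vs B: [4 vs 6, 6 vs 4, 3 vs 6] → A does not strictly dominate B (column X: 4 ≤ 6)
  A vs C: [4 vs 2, 6 vs 1, 3 vs 1] → A strictly dominates C
  B vs A: [6 vs 4, 4 vs 6, 6 vs 3] → B does not strictly dominate A (column Y: 4 ≤ 6)
  B vs C: [6 vs 2, 4 vs 1, 6 vs 1] → B strictly dominates C
  C vs A: [2 vs 4, 1 vs 6, 1 vs 3] → C does not strictly dominate A (column X: 2 ≤ 4)
  C vs B: [2 vs 6, 1 vs 4, 1 vs 6] → C does not strictly dominate B (column X: 2 ≤ 6)
No single strategy strictly dominates all others → no strictly dominant strategy.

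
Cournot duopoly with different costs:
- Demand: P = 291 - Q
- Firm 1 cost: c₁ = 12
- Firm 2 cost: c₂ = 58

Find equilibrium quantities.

q₁* = 108.33, q₂* = 62.33

Work:
Reaction: q₁ = (291 - 12 - q₂)/2
Reaction: q₂ = (291 - 58 - q₁)/2
Solve simultaneously:
q₁* = (291 - 2×12 + 58)/3 = 108.33
q₂* = (291 - 2×58 + 12)/3 = 62.33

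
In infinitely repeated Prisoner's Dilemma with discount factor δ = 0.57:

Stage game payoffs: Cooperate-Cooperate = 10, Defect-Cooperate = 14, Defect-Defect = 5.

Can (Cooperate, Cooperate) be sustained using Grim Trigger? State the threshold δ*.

δ* = 0.4444; since δ = 0.57 ≥ 0.4444, cooperation can be sustained

Work:
For Grim Trigger:
Cooperate forever: 10/(1-δ)
Defect then punished: 14 + 5·δ/(1-δ)
Need: 10/(1-δ) ≥ 14 + 5·δ/(1-δ)
Solving: δ ≥ (T-R)/(T-P) = (14-10)/(14-5) = 0.4444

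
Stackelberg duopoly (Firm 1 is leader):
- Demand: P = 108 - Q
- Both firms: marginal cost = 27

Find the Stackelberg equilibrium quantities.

q₁* (leader) = 40.5, q₂* (follower) = 20.25

Work:
Follower's reaction: q₂ = (a - c - q₁)/2
Leader substitutes: π₁ = q₁·(a - q₁ - (a-c-q₁)/2 - c)
FOC: q₁* = (108 - 27)/2 = 40.50
Then: q₂* = (108 - 27 - 40.5)/2 = 20.25
Leader has first-mover advantage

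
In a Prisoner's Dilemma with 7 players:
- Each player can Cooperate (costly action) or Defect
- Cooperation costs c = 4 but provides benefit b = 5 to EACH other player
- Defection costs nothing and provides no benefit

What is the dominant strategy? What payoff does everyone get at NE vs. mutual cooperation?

Dominant: Defect; NE payoff = 0; Coop payoff = 26

Work:
Defect dominates (saves cost c = 4, benefit to others is external)
NE: All defect → everyone gets 0
If all cooperate: each receives (6)×5 - 4 = 26
Social dilemma: 26 > 0 but NE gives 0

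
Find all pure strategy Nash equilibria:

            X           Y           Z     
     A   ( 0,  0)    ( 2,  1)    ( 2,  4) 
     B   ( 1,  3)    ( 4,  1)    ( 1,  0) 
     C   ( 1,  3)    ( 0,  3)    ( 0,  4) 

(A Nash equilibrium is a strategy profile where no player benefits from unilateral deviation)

Nash equilibrium: (A, Z), (B, X)

Work:
Best responses:
  P1 vs X: payoffs [0, 1, 1] → best response B/C (payoff 1)
  P1 vs Y: payoffs [2, 4, 0] → best response B (payoff 4)
  P1 vs Z: payoffs [2, 1, 0] → best response A (payoff 2)
  P2 vs A: payoffs [0, 1, 4] → best response Z (payoff 4)
  P2 vs B: payoffs [3, 1, 0] → best response X (payoff 3)
  P2 vs C: payoffs [3, 3, 4] → best response Z (payoff 4)
Mutual best responses: (A,Z), (B,X) → Nash equilibria.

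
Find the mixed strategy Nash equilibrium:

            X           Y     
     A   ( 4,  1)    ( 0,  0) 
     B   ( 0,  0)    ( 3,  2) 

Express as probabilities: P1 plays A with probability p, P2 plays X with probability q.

p = 0.6667, q = 0.4286

Work:
Find probabilities that make opponent indifferent:
P2 chooses q to make P1 indifferent between A and B
P1 chooses p to make P2 indifferent between X and Y
Mixed NE: P1 plays (A: 0.6667, B: 0.3333), P2 plays (X: 0.4286, Y: 0.5714)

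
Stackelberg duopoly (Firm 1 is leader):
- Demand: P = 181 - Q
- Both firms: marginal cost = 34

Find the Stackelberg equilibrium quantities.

q₁* (leader) = 73.5, q₂* (follower) = 36.75

Work:
Follower's reaction: q₂ = (a - c - q₁)/2
Leader substitutes: π₁ = q₁·(a - q₁ - (a-c-q₁)/2 - c)
FOC: q₁* = (181 - 34)/2 = 73.50
Then: q₂* = (181 - 34 - 73.5)/2 = 36.75
Leader has first-mover advantage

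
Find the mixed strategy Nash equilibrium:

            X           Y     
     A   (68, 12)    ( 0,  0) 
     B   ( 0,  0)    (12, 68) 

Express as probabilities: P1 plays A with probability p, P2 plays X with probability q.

p = 0.85, q = 0.15

Work:
Find probabilities that make opponent indifferent:
P2 chooses q to make P1 indifferent between A and B
P1 chooses p to make P2 indifferent between X and Y
Mixed NE: P1 plays (A: 0.85, B: 0.15), P2 plays (X: 0.15, Y: 0.85)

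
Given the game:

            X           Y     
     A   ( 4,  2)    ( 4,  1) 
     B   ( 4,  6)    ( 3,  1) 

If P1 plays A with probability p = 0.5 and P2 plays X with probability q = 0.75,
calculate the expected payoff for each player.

E[P1] = 3.875, E[P2] = 3.25

Work:
E[P1] = p·q·π₁(A,X) + p·(1-q)·π₁(A,Y) + (1-p)·q·π₁(B,X) + (1-p)·(1-q)·π₁(B,Y)
= 0.5·0.75·4 + 0.5·0.25·4 + 0.5·0.75·4 + 0.5·0.25·3
= 3.875

E[P2] = 3.25 (similar calculation)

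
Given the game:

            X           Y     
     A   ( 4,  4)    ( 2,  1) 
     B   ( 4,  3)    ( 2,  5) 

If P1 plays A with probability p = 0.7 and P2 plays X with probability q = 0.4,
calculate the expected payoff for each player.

E[P1] = 2.8, E[P2] = 2.8

Work:
E[P1] = p·q·π₁(A,X) + p·(1-q)·π₁(A,Y) + (1-p)·q·π₁(B,X) + (1-p)·(1-q)·π₁(B,Y)
= 0.7·0.4·4 + 0.7·0.6·2 + 0.3·0.4·4 + 0.3·0.6·2
= 2.8

E[P2] = 2.8 (similar calculation)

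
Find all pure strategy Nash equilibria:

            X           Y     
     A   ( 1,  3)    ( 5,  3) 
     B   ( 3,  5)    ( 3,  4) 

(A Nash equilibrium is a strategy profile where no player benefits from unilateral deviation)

Nash equilibrium: (A, Y), (B, X)

Work:
Best responses:
  P1 vs X: payoffs [1, 3] → best response B (payoff 3)
  P1 vs Y: payoffs [5, 3] → best response A (payoff 5)
  P2 vs A: payoffs [3, 3] → best response X/Y (payoff 3)
  P2 vs B: payoffs [5, 4] → best response X (payoff 5)
Mutual best responses: (A,Y), (B,X) → Nash equilibria.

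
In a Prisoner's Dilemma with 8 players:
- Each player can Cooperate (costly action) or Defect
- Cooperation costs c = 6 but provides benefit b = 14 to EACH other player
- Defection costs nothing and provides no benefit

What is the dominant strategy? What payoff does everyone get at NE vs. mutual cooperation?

Dominant: Defect; NE payoff = 0; Coop payoff = 92

Work:
Defect dominates (saves cost c = 6, benefit to others is external)
NE: All defect → everyone gets 0
If all cooperate: each receives (7)×14 - 6 = 92
Social dilemma: 92 > 0 but NE gives 0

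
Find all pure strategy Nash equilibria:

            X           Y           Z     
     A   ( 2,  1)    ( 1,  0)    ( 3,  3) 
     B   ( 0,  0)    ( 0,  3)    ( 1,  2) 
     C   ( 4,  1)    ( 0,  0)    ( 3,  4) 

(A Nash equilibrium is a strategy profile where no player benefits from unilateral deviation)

Nash equilibrium: (A, Z), (C, Z)

Work:
Best responses:
  P1 vs X: payoffs [2, 0, 4] → best response C (payoff 4)
  P1 vs Y: payoffs [1, 0, 0] → best response A (payoff 1)
  P1 vs Z: payoffs [3, 1, 3] → best response A/C (payoff 3)
  P2 vs A: payoffs [1, 0, 3] → best response Z (payoff 3)
  P2 vs B: payoffs [0, 3, 2] → best response Y (payoff 3)
  P2 vs C: payoffs [1, 0, 4] → best response Z (payoff 4)
Mutual best responses: (A,Z), (C,Z) → Nash equilibria.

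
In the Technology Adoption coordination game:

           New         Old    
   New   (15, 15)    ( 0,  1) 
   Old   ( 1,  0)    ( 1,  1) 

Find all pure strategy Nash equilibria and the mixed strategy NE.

Pure NE: (New, New) and (Old, Old); Mixed NE: p = 0.0667, q = 0.0667

Work:
Check pure NE:
(New, New): (15, 15) - no unilateral deviation beneficial
(Old, Old): (1, 1) - no unilateral deviation beneficial
Mixed NE: P1 plays New with p = 0.0667, P2 plays New with q = 0.0667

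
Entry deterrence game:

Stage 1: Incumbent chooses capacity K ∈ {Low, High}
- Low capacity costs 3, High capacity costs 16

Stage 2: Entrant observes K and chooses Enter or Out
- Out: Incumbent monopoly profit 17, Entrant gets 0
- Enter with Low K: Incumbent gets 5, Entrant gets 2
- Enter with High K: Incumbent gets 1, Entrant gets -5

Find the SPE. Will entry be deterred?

SPE: (Low, Enter|Low, Out|High); Entry not deterred. Incumbent net profit = 2, Entrant gets 2

Work:
After Low K: Entrant enters (2 > 0)
After High K: Entrant stays out (-5 < 0)
Incumbent: Low → 5−3=2, High → 17−16=1
Incumbent chooses Low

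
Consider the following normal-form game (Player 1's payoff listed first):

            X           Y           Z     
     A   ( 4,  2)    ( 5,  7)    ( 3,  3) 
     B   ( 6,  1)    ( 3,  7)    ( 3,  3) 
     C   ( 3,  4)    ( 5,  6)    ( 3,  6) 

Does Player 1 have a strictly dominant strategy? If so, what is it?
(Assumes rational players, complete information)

No strictly dominant strategy exists for Player 1

Work:
A strategy strictly dominates another if it gives a strictly higher payoff against every opponent action. Compare each pair of P1's strategies column-by-column:
  A vs B: [4 vs 6, 5 vs 3, 3 vs 3] → A does not strictly dominate B (column X: 4 ≤ 6)
  A vs C: [4 vs 3, 5 vs 5, 3 vs 3] → A does not strictly dominate C (column Y: 5 ≤ 5)
  B vs A: [6 vs 4, 3 vs 5, 3 vs 3] → B does not strictly dominate A (column Y: 3 ≤ 5)
  B vs C: [6 vs 3, 3 vs 5, 3 vs 3] → B does not strictly dominate C (column Y: 3 ≤ 5)
  C vs A: [3 vs 4, 5 vs 5, 3 vs 3] → C does not strictly dominate A (column X: 3 ≤ 4)
  C vs B: [3 vs 6, 5 vs 3, 3 vs 3] → C does not strictly dominate B (column X: 3 ≤ 6)
No single strategy strictly dominates all others → no strictly dominant strategy.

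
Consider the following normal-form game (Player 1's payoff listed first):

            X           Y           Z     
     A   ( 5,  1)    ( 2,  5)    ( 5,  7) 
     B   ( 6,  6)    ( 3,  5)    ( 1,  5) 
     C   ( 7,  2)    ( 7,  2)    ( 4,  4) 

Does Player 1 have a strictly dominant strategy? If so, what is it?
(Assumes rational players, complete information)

No strictly dominant strategy exists for Player 1

Work:
A strategy strictly dominates another if it gives a strictly higher payoff against every opponent action. Compare each pair of P1's strategies column-by-column:
  A vs B: [5 vs 6, 2 vs 3, 5 vs 1] → A does not strictly dominate B (column X: 5 ≤ 6)
  A vs C: [5 vs 7, 2 vs 7, 5 vs 4] → A does not strictly dominate C (column X: 5 ≤ 7)
  B vs A: [6 vs 5, 3 vs 2, 1 vs 5] → B does not strictly dominate A (column Z: 1 ≤ 5)
  B vs C: [6 vs 7, 3 vs 7, 1 vs 4] → B does not strictly dominate C (column X: 6 ≤ 7)
  C vs A: [7 vs 5, 7 vs 2, 4 vs 5] → C does not strictly dominate A (column Z: 4 ≤ 5)
  C vs B: [7 vs 6, 7 vs 3, 4 vs 1] → C strictly dominates B
No single strategy strictly dominates all others → no strictly dominant strategy.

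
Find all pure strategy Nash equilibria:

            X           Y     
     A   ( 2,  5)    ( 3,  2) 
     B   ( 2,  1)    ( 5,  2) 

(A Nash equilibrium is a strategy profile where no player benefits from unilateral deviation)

Nash equilibrium: (A, X), (B, Y)

Work:
Best responses:
  P1 vs X: payoffs [2, 2] → best response A/B (payoff 2)
  P1 vs Y: payoffs [3, 5] → best response B (payoff 5)
  P2 vs A: payoffs [5, 2] → best response X (payoff 5)
  P2 vs B: payoffs [1, 2] → best response Y (payoff 2)
Mutual best responses: (A,X), (B,Y) → Nash equilibria.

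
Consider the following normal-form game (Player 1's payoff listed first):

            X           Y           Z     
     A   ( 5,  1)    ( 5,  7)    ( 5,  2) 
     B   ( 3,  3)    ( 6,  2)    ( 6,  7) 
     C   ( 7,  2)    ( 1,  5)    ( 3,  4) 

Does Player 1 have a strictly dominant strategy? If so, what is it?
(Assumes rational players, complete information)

No strictly dominant strategy exists for Player 1

Work:
A strategy strictly dominates another if it gives a strictly higher payoff against every opponent action. Compare each pair of P1's strategies column-by-column:
  A vs B: [5 vs 3, 5 vs 6, 5 vs 6] → A does not strictly dominate B (column Y: 5 ≤ 6)
  A vs C: [5 vs 7, 5 vs 1, 5 vs 3] → A does not strictly dominate C (column X: 5 ≤ 7)
  B vs A: [3 vs 5, 6 vs 5, 6 vs 5] → B does not strictly dominate A (column X: 3 ≤ 5)
  B vs C: [3 vs 7, 6 vs 1, 6 vs 3] → B does not strictly dominate C (column X: 3 ≤ 7)
  C vs A: [7 vs 5, 1 vs 5, 3 vs 5] → C does not strictly dominate A (column Y: 1 ≤ 5)
  C vs B: [7 vs 3, 1 vs 6, 3 vs 6] → C does not strictly dominate B (column Y: 1 ≤ 6)
No single strategy strictly dominates all others → no strictly dominant strategy.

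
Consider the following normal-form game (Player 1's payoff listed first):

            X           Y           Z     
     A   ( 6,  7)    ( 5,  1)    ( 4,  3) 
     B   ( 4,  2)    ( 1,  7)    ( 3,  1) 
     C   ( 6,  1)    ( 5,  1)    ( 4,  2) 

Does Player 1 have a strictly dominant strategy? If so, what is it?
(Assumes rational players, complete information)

No strictly dominant strategy exists for Player 1

Work:
A strategy strictly dominates another if it gives a strictly higher payoff against every opponent action. Compare each pair of P1's strategies column-by-column:
  A vs B: [6 vs 4, 5 vs 1, 4 vs 3] → A strictly dominates B
  A vs C: [6 vs 6, 5 vs 5, 4 vs 4] → A does not strictly dominate C (column X: 6 ≤ 6)
  B vs A: [4 vs 6, 1 vs 5, 3 vs 4] → B does not strictly dominate A (column X: 4 ≤ 6)
  B vs C: [4 vs 6, 1 vs 5, 3 vs 4] → B does not strictly dominate C (column X: 4 ≤ 6)
  C vs A: [6 vs 6, 5 vs 5, 4 vs 4] → C does not strictly dominate A (column X: 6 ≤ 6)
  C vs B: [6 vs 4, 5 vs 1, 4 vs 3] → C strictly dominates B
No single strategy strictly dominates all others → no strictly dominant strategy.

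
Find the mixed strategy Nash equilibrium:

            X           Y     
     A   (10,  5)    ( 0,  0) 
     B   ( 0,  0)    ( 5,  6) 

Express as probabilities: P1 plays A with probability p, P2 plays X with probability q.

p = 0.5455, q = 0.3333

Work:
Find probabilities that make opponent indifferent:
P2 chooses q to make P1 indifferent between A and B
P1 chooses p to make P2 indifferent between X and Y
Mixed NE: P1 plays (A: 0.5455, B: 0.4545), P2 plays (X: 0.3333, Y: 0.6667)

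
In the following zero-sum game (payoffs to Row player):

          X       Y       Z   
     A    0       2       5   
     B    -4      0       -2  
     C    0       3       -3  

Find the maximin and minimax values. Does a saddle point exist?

Maximin = 0, Minimax = 0, Saddle: True

Work:
Row minimums: [0, -4, -3] → maximin = 0
Column maximums: [0, 3, 5] → minimax = 0
Saddle point exists! Game value = 0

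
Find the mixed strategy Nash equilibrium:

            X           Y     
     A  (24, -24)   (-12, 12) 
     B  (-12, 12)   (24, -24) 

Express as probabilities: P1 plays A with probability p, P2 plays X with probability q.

p = 0.5, q = 0.5

Work:
Find probabilities that make opponent indifferent:
P2 chooses q to make P1 indifferent between A and B
P1 chooses p to make P2 indifferent between X and Y
Mixed NE: P1 plays (A: 0.5, B: 0.5), P2 plays (X: 0.5, Y: 0.5)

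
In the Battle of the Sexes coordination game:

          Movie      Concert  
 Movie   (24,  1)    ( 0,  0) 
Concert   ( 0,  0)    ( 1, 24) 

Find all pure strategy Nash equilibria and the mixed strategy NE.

Pure NE: (Movie, Movie) and (Concert, Concert); Mixed NE: p = 0.96, q = 0.04

Work:
Check pure NE:
(Movie, Movie): (24, 1) - no unilateral deviation beneficial
(Concert, Concert): (1, 24) - no unilateral deviation beneficial
Mixed NE: P1 plays Movie with p = 0.96, P2 plays Movie with q = 0.04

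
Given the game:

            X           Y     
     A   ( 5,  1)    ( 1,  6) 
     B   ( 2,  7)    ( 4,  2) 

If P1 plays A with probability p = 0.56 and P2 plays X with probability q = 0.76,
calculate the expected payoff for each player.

E[P1] = 3.3536, E[P2] = 3.784

Work:
E[P1] = p·q·π₁(A,X) + p·(1-q)·π₁(A,Y) + (1-p)·q·π₁(B,X) + (1-p)·(1-q)·π₁(B,Y)
= 0.56·0.76·5 + 0.56·0.24·1 + 0.44·0.76·2 + 0.44·0.24·4
= 3.3536

E[P2] = 3.784 (similar calculation)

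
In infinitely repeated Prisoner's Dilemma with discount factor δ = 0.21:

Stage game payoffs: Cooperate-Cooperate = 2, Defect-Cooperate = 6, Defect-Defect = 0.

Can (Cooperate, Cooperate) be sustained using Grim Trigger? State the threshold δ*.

δ* = 0.6667; since δ = 0.21 < 0.6667, cooperation cannot be sustained

Work:
For Grim Trigger:
Cooperate forever: 2/(1-δ)
Defect then punished: 6 + 0·δ/(1-δ)
Need: 2/(1-δ) ≥ 6 + 0·δ/(1-δ)
Solving: δ ≥ (T-R)/(T-P) = (6-2)/(6-0) = 0.6667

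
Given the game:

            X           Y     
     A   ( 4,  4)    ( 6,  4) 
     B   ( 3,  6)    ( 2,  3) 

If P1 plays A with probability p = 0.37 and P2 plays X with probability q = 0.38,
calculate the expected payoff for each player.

E[P1] = 3.4382, E[P2] = 4.0882

Work:
E[P1] = p·q·π₁(A,X) + p·(1-q)·π₁(A,Y) + (1-p)·q·π₁(B,X) + (1-p)·(1-q)·π₁(B,Y)
= 0.37·0.38·4 + 0.37·0.62·6 + 0.63·0.38·3 + 0.63·0.62·2
= 3.4382

E[P2] = 4.0882 (similar calculation)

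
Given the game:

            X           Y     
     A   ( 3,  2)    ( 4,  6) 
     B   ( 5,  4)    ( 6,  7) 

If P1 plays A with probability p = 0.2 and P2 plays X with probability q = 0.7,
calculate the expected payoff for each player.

E[P1] = 4.9, E[P2] = 4.56

Work:
E[P1] = p·q·π₁(A,X) + p·(1-q)·π₁(A,Y) + (1-p)·q·π₁(B,X) + (1-p)·(1-q)·π₁(B,Y)
= 0.2·0.7·3 + 0.2·0.3·4 + 0.8·0.7·5 + 0.8·0.3·6
= 4.9

E[P2] = 4.56 (similar calculation)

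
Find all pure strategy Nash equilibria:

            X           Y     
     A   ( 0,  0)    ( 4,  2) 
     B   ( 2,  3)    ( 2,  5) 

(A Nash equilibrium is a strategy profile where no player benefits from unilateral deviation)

Nash equilibrium: (A, Y)

Work:
Best responses:
  P1 vs X: payoffs [0, 2] → best response B (payoff 2)
  P1 vs Y: payoffs [4, 2] → best response A (payoff 4)
  P2 vs A: payoffs [0, 2] → best response Y (payoff 2)
  P2 vs B: payoffs [3, 5] → best response Y (payoff 5)
Mutual best responses: (A,Y) → Nash equilibria.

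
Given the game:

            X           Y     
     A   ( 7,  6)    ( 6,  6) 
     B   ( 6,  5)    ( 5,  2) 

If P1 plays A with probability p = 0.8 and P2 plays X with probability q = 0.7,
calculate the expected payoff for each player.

E[P1] = 6.5, E[P2] = 5.62

Work:
E[P1] = p·q·π₁(A,X) + p·(1-q)·π₁(A,Y) + (1-p)·q·π₁(B,X) + (1-p)·(1-q)·π₁(B,Y)
= 0.8·0.7·7 + 0.8·0.3·6 + 0.2·0.7·6 + 0.2·0.3·5
= 6.5

E[P2] = 5.62 (similar calculation)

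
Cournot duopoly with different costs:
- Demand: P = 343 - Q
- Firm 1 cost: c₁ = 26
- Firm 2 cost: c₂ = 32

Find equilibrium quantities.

q₁* = 107.67, q₂* = 101.67

Work:
Reaction: q₁ = (343 - 26 - q₂)/2
Reaction: q₂ = (343 - 32 - q₁)/2
Solve simultaneously:
q₁* = (343 - 2×26 + 32)/3 = 107.67
q₂* = (343 - 2×32 + 26)/3 = 101.67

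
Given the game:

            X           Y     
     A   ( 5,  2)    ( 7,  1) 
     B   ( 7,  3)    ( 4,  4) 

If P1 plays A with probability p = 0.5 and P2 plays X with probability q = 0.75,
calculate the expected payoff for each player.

E[P1] = 5.875, E[P2] = 2.5

Work:
E[P1] = p·q·π₁(A,X) + p·(1-q)·π₁(A,Y) + (1-p)·q·π₁(B,X) + (1-p)·(1-q)·π₁(B,Y)
= 0.5·0.75·5 + 0.5·0.25·7 + 0.5·0.75·7 + 0.5·0.25·4
= 5.875

E[P2] = 2.5 (similar calculation)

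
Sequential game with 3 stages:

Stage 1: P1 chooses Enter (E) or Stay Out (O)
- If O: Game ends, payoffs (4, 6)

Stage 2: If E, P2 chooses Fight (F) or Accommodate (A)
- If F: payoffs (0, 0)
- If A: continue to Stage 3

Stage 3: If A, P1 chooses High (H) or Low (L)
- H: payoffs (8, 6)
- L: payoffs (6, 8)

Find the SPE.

SPE: (E, A, H); Outcome (8, 6)

Work:
Stage 3: P1 chooses H (8 vs 6)
Stage 2: P2: F->0, A->6 (anticipating H). Choose A
Stage 1: P1: O->4, E->8 (anticipating A, H). Choose E
SPE path: E -> A -> H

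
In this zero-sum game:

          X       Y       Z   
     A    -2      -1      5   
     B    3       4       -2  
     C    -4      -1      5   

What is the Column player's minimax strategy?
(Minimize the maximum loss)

Column should play X, value = 3

Work:
Column player minimizes Row's maximum payoff:
Column X: max payoff to Row = 3
Column Y: max payoff to Row = 4
Column Z: max payoff to Row = 5
Minimum is 3, achieved by column X.
Minimax strategy: X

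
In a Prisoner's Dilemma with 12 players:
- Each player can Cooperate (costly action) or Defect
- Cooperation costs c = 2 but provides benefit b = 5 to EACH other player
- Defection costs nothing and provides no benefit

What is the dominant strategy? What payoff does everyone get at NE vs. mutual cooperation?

Dominant: Defect; NE payoff = 0; Coop payoff = 53

Work:
Defect dominates (saves cost c = 2, benefit to others is external)
NE: All defect → everyone gets 0
If all cooperate: each receives (11)×5 - 2 = 53
Social dilemma: 53 > 0 but NE gives 0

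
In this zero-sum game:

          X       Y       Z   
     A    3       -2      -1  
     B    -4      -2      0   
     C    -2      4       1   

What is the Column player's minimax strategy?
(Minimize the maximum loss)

Column should play Z, value = 1

Work:
Column player minimizes Row's maximum payoff:
Column X: max payoff to Row = 3
Column Y: max payoff to Row = 4
Column Z: max payoff to Row = 1
Minimum is 1, achieved by column Z.
Minimax strategy: Z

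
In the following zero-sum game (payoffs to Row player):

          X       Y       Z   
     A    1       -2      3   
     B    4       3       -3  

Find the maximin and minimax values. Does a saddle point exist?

Maximin = -2, Minimax = 3, Saddle: False

Work:
Row minimums: [-2, -3] → maximin = -2
Column maximums: [4, 3, 3] → minimax = 3
No saddle point (maximin ≠ minimax). Mixed strategy needed.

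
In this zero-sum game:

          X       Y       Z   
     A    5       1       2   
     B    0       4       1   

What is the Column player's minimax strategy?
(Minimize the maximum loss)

Column should play Z, value = 2

Work:
Column player minimizes Row's maximum payoff:
Column X: max payoff to Row = 5
Column Y: max payoff to Row = 4
Column Z: max payoff to Row = 2
Minimum is 2, achieved by column Z.
Minimax strategy: Z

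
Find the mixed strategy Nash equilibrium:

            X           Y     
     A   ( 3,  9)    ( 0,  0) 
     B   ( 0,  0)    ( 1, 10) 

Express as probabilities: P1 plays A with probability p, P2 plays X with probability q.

p = 0.5263, q = 0.25

Work:
Find probabilities that make opponent indifferent:
P2 chooses q to make P1 indifferent between A and B
P1 chooses p to make P2 indifferent between X and Y
Mixed NE: P1 plays (A: 0.5263, B: 0.4737), P2 plays (X: 0.25, Y: 0.75)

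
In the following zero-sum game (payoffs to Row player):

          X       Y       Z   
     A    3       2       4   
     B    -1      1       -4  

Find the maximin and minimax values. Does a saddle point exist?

Maximin = 2, Minimax = 2, Saddle: True

Work:
Row minimums: [2, -4] → maximin = 2
Column maximums: [3, 2, 4] → minimax = 2
Saddle point exists! Game value = 2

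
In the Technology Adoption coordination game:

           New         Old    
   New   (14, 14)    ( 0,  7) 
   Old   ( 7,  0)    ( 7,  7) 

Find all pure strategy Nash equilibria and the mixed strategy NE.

Pure NE: (New, New) and (Old, Old); Mixed NE: p = 0.5, q = 0.5

Work:
Check pure NE:
(New, New): (14, 14) - no unilateral deviation beneficial
(Old, Old): (7, 7) - no unilateral deviation beneficial
Mixed NE: P1 plays New with p = 0.5, P2 plays New with q = 0.5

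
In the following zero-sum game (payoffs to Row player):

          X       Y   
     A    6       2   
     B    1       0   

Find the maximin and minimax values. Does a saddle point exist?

Maximin = 2, Minimax = 2, Saddle: True

Work:
Row minimums: [2, 0] → maximin = 2
Column maximums: [6, 2] → minimax = 2
Saddle point exists! Game value = 2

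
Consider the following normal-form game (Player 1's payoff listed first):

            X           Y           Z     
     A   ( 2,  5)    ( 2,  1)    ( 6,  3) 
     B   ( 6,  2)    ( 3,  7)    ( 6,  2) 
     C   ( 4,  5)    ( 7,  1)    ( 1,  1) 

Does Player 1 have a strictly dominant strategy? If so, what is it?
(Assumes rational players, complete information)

No strictly dominant strategy exists for Player 1

Work:
A strategy strictly dominates another if it gives a strictly higher payoff against every opponent action. Compare each pair of P1's strategies column-by-column:
  A vs B: [2 vs 6, 2 vs 3, 6 vs 6] → A does not strictly dominate B (column X: 2 ≤ 6)
  A vs C: [2 vs 4, 2 vs 7, 6 vs 1] → A does not strictly dominate C (column X: 2 ≤ 4)
  B vs A: [6 vs 2, 3 vs 2, 6 vs 6] → B does not strictly dominate A (column Z: 6 ≤ 6)
  B vs C: [6 vs 4, 3 vs 7, 6 vs 1] → B does not strictly dominate C (column Y: 3 ≤ 7)
  C vs A: [4 vs 2, 7 vs 2, 1 vs 6] → C does not strictly dominate A (column Z: 1 ≤ 6)
  C vs B: [4 vs 6, 7 vs 3, 1 vs 6] → C does not strictly dominate B (column X: 4 ≤ 6)
No single strategy strictly dominates all others → no strictly dominant strategy.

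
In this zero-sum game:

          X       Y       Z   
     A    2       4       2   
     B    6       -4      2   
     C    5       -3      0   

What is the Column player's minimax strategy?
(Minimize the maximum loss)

Column should play Z, value = 2

Work:
Column player minimizes Row's maximum payoff:
Column X: max payoff to Row = 6
Column Y: max payoff to Row = 4
Column Z: max payoff to Row = 2
Minimum is 2, achieved by column Z.
Minimax strategy: Z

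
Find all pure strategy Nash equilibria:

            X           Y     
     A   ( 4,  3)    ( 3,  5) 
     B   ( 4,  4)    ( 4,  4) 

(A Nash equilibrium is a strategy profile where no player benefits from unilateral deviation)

Nash equilibrium: (B, X), (B, Y)

Work:
Best responses:
  P1 vs X: payoffs [4, 4] → best response A/B (payoff 4)
  P1 vs Y: payoffs [3, 4] → best response B (payoff 4)
  P2 vs A: payoffs [3, 5] → best response Y (payoff 5)
  P2 vs B: payoffs [4, 4] → best response X/Y (payoff 4)
Mutual best responses: (B,X), (B,Y) → Nash equilibria.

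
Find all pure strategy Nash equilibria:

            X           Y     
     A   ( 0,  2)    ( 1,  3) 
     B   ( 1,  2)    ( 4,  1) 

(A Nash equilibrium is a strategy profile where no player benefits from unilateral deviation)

Nash equilibrium: (B, X)

Work:
Best responses:
  P1 vs X: payoffs [0, 1] → best response B (payoff 1)
  P1 vs Y: payoffs [1, 4] → best response B (payoff 4)
  P2 vs A: payoffs [2, 3] → best response Y (payoff 3)
  P2 vs B: payoffs [2, 1] → best response X (payoff 2)
Mutual best responses: (B,X) → Nash equilibria.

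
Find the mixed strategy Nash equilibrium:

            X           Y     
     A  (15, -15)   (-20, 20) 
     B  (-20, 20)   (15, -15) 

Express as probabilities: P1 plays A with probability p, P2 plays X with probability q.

p = 0.5, q = 0.5

Work:
Find probabilities that make opponent indifferent:
P2 chooses q to make P1 indifferent between A and B
P1 chooses p to make P2 indifferent between X and Y
Mixed NE: P1 plays (A: 0.5, B: 0.5), P2 plays (X: 0.5, Y: 0.5)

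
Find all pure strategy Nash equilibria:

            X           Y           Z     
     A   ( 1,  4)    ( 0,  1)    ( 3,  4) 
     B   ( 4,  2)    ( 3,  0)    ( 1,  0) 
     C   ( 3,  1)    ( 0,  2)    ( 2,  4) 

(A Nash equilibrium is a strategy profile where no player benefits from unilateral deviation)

Nash equilibrium: (A, Z), (B, X)

Work:
Best responses:
  P1 vs X: payoffs [1, 4, 3] → best response B (payoff 4)
  P1 vs Y: payoffs [0, 3, 0] → best response B (payoff 3)
  P1 vs Z: payoffs [3, 1, 2] → best response A (payoff 3)
  P2 vs A: payoffs [4, 1, 4] → best response X/Z (payoff 4)
  P2 vs B: payoffs [2, 0, 0] → best response X (payoff 2)
  P2 vs C: payoffs [1, 2, 4] → best response Z (payoff 4)
Mutual best responses: (A,Z), (B,X) → Nash equilibria.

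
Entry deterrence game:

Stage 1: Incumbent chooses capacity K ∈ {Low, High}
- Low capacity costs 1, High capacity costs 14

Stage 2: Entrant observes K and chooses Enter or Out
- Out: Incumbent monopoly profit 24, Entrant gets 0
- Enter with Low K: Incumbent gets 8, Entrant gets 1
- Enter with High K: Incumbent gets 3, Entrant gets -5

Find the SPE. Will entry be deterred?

SPE: (High, Enter|Low, Out|High); Entry deterred. Incumbent net profit = 10

Work:
After Low K: Entrant enters (1 > 0)
After High K: Entrant stays out (-5 < 0)
Incumbent: Low → 8−1=7, High → 24−14=10
Incumbent chooses High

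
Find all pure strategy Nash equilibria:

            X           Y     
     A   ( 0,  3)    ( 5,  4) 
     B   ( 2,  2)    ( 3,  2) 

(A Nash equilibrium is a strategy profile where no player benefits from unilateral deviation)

Nash equilibrium: (A, Y), (B, X)

Work:
Best responses:
  P1 vs X: payoffs [0, 2] → best response B (payoff 2)
  P1 vs Y: payoffs [5, 3] → best response A (payoff 5)
  P2 vs A: payoffs [3, 4] → best response Y (payoff 4)
  P2 vs B: payoffs [2, 2] → best response X/Y (payoff 2)
Mutual best responses: (A,Y), (B,X) → Nash equilibria.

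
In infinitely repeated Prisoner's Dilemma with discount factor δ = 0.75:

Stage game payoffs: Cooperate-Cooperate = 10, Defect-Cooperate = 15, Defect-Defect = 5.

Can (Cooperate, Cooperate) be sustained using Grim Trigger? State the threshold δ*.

δ* = 0.5; since δ = 0.75 ≥ 0.5, cooperation can be sustained

Work:
For Grim Trigger:
Cooperate forever: 10/(1-δ)
Defect then punished: 15 + 5·δ/(1-δ)
Need: 10/(1-δ) ≥ 15 + 5·δ/(1-δ)
Solving: δ ≥ (T-R)/(T-P) = (15-10)/(15-5) = 0.5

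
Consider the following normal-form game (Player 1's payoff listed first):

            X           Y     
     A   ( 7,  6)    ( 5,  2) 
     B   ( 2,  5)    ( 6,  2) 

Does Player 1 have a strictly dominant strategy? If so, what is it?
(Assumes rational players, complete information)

No strictly dominant strategy exists for Player 1

Work:
A strategy strictly dominates another if it gives a strictly higher payoff against every opponent action. Compare each pair of P1's strategies column-by-column:
  A vs B: [7 vs 2, 5 vs 6] → A does not strictly dominate B (column Y: 5 ≤ 6)
  B vs A: [2 vs 7, 6 vs 5] → B does not strictly dominate A (column X: 2 ≤ 7)
No single strategy strictly dominates all others → no strictly dominant strategy.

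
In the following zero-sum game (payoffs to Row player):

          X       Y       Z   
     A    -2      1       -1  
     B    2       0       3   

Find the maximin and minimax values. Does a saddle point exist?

Maximin = 0, Minimax = 1, Saddle: False

Work:
Row minimums: [-2, 0] → maximin = 0
Column maximums: [2, 1, 3] → minimax = 1
No saddle point (maximin ≠ minimax). Mixed strategy needed.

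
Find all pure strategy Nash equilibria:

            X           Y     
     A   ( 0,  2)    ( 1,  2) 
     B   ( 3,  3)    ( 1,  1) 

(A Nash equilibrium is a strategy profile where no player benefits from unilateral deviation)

Nash equilibrium: (A, Y), (B, X)

Work:
Best responses:
  P1 vs X: payoffs [0, 3] → best response B (payoff 3)
  P1 vs Y: payoffs [1, 1] → best response A/B (payoff 1)
  P2 vs A: payoffs [2, 2] → best response X/Y (payoff 2)
  P2 vs B: payoffs [3, 1] → best response X (payoff 3)
Mutual best responses: (A,Y), (B,X) → Nash equilibria.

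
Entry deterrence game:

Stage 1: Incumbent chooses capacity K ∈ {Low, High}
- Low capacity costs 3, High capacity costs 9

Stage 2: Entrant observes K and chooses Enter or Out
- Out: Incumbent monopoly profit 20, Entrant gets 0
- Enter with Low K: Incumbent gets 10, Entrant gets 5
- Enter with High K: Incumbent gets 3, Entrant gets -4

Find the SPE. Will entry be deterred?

SPE: (High, Enter|Low, Out|High); Entry deterred. Incumbent net profit = 11

Work:
After Low K: Entrant enters (5 > 0)
After High K: Entrant stays out (-4 < 0)
Incumbent: Low → 10−3=7, High → 20−9=11
Incumbent chooses High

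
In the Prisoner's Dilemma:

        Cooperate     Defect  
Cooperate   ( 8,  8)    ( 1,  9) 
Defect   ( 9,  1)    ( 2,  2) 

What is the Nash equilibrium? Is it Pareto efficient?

(Defect, Defect) is NE; not Pareto efficient

Work:
Defect dominates Cooperate for both players:
If P2 cooperates: Defect (9) > Cooperate (8)
If P2 defects: Defect (2) > Cooperate (1)
NE: (Defect, Defect) with payoff (2, 2)
But (Cooperate, Cooperate) = (8, 8) Pareto dominates (2, 2)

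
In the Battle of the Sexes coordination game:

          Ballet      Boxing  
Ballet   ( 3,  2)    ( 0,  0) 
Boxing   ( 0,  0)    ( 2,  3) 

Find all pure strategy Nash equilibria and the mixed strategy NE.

Pure NE: (Ballet, Ballet) and (Boxing, Boxing); Mixed NE: p = 0.6, q = 0.4

Work:
Check pure NE:
(Ballet, Ballet): (3, 2) - no unilateral deviation beneficial
(Boxing, Boxing): (2, 3) - no unilateral deviation beneficial
Mixed NE: P1 plays Ballet with p = 0.6, P2 plays Ballet with q = 0.4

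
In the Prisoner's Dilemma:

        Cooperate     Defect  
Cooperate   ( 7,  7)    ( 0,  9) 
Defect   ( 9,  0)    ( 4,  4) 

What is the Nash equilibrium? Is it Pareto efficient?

(Defect, Defect) is NE; not Pareto efficient

Work:
Defect dominates Cooperate for both players:
If P2 cooperates: Defect (9) > Cooperate (7)
If P2 defects: Defect (4) > Cooperate (0)
NE: (Defect, Defect) with payoff (4, 4)
But (Cooperate, Cooperate) = (7, 7) Pareto dominates (4, 4)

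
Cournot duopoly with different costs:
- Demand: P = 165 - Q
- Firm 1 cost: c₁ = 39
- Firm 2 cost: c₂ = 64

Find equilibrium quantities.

q₁* = 50.33, q₂* = 25.33

Work:
Reaction: q₁ = (165 - 39 - q₂)/2
Reaction: q₂ = (165 - 64 - q₁)/2
Solve simultaneously:
q₁* = (165 - 2×39 + 64)/3 = 50.33
q₂* = (165 - 2×64 + 39)/3 = 25.33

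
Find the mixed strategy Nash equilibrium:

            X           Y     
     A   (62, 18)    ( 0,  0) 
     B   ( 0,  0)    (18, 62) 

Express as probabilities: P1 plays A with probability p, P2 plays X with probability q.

p = 0.775, q = 0.225

Work:
Find probabilities that make opponent indifferent:
P2 chooses q to make P1 indifferent between A and B
P1 chooses p to make P2 indifferent between X and Y
Mixed NE: P1 plays (A: 0.775, B: 0.225), P2 plays (X: 0.225, Y: 0.775)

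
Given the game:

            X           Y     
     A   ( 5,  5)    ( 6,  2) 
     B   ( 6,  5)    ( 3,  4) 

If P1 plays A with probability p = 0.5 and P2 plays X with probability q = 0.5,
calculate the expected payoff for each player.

E[P1] = 5.0, E[P2] = 4.0

Work:
E[P1] = p·q·π₁(A,X) + p·(1-q)·π₁(A,Y) + (1-p)·q·π₁(B,X) + (1-p)·(1-q)·π₁(B,Y)
= 0.5·0.5·5 + 0.5·0.5·6 + 0.5·0.5·6 + 0.5·0.5·3
= 5.0

E[P2] = 4.0 (similar calculation)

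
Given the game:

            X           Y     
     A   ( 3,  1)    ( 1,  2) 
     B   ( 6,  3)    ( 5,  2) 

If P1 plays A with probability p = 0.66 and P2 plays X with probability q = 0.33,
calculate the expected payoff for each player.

E[P1] = 2.9078, E[P2] = 1.8944

Work:
E[P1] = p·q·π₁(A,X) + p·(1-q)·π₁(A,Y) + (1-p)·q·π₁(B,X) + (1-p)·(1-q)·π₁(B,Y)
= 0.66·0.33·3 + 0.66·0.67·1 + 0.34·0.33·6 + 0.34·0.67·5
= 2.9078

E[P2] = 1.8944 (similar calculation)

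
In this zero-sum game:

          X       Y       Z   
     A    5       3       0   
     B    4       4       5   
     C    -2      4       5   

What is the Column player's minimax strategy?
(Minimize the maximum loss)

Column should play Y, value = 4

Work:
Column player minimizes Row's maximum payoff:
Column X: max payoff to Row = 5
Column Y: max payoff to Row = 4
Column Z: max payoff to Row = 5
Minimum is 4, achieved by column Y.
Minimax strategy: Y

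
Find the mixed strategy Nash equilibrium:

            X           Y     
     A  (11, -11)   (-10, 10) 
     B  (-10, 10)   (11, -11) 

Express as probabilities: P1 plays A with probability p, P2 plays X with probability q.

p = 0.5, q = 0.5

Work:
Find probabilities that make opponent indifferent:
P2 chooses q to make P1 indifferent between A and B
P1 chooses p to make P2 indifferent between X and Y
Mixed NE: P1 plays (A: 0.5, B: 0.5), P2 plays (X: 0.5, Y: 0.5)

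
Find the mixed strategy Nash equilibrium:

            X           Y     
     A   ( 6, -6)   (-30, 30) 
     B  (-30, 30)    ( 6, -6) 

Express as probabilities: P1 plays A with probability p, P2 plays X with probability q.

p = 0.5, q = 0.5

Work:
Find probabilities that make opponent indifferent:
P2 chooses q to make P1 indifferent between A and B
P1 chooses p to make P2 indifferent between X and Y
Mixed NE: P1 plays (A: 0.5, B: 0.5), P2 plays (X: 0.5, Y: 0.5)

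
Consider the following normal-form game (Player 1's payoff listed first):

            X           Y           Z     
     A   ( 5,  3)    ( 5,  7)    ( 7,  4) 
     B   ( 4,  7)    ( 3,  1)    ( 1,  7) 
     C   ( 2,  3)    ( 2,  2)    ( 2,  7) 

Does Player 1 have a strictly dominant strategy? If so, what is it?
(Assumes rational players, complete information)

Yes, Player 1's strictly dominant strategy is A

Work:
A strategy strictly dominates another if it gives a strictly higher payoff against every opponent action. Compare each pair of P1's strategies column-by-column:
  A vs B: [5 vs 4, 5 vs 3, 7 vs 1] → A strictly dominates B
  A vs C: [5 vs 2, 5 vs 2, 7 vs 2] → A strictly dominates C
  B vs A: [4 vs 5, 3 vs 5, 1 vs 7] → B does not strictly dominate A (column X: 4 ≤ 5)
  B vs C: [4 vs 2, 3 vs 2, 1 vs 2] → B does not strictly dominate C (column Z: 1 ≤ 2)
  C vs A: [2 vs 5, 2 vs 5, 2 vs 7] → C does not strictly dominate A (column X: 2 ≤ 5)
  C vs B: [2 vs 4, 2 vs 3, 2 vs 1] → C does not strictly dominate B (column X: 2 ≤ 4)
A strictly dominates every other strategy → strictly dominant.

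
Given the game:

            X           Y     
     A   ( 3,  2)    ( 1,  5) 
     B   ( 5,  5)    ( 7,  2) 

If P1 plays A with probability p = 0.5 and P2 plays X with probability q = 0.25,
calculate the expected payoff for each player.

E[P1] = 4.0, E[P2] = 3.5

Work:
E[P1] = p·q·π₁(A,X) + p·(1-q)·π₁(A,Y) + (1-p)·q·π₁(B,X) + (1-p)·(1-q)·π₁(B,Y)
= 0.5·0.25·3 + 0.5·0.75·1 + 0.5·0.25·5 + 0.5·0.75·7
= 4.0

E[P2] = 3.5 (similar calculation)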